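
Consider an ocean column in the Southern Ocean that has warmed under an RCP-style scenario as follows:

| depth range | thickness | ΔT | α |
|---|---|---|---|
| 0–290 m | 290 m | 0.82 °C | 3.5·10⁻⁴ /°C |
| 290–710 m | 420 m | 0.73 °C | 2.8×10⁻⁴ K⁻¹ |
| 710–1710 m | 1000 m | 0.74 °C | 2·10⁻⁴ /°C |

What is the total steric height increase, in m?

0.32 m

0–290 m: 0.82 × 290 × 3.5×10⁻⁴ = 0.08323 m
290–710 m: 2.8×10⁻⁴ × 0.73 × 420 = 0.085848 m
710–1710 m: 0.74 × 2×10⁻⁴ × 1000 = 0.14800 m
Δh = 0.08323 + 0.085848 + 0.14800 = 0.317078 m ≈ 0.32 m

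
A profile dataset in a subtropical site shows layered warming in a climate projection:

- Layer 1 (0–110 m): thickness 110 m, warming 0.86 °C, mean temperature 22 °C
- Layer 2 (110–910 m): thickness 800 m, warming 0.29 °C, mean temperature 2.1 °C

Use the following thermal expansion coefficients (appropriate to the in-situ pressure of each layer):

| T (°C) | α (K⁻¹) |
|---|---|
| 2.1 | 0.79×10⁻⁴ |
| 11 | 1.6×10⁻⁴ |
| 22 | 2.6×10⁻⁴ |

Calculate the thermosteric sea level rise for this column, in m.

Layer 1 at 22 °C → α = 2.6×10⁻⁴ K⁻¹
Layer 2 at 2.1 °C → α = 0.79×10⁻⁴ K⁻¹
Layer 1: 110 × 2.6×10⁻⁴ × 0.86 = 0.024596 m
110–910 m: 0.29 × 800 × 0.79×10⁻⁴ = 0.018328 m
Δh = 0.024596 + 0.018328 = 0.042924 m

Δh = 0.043 m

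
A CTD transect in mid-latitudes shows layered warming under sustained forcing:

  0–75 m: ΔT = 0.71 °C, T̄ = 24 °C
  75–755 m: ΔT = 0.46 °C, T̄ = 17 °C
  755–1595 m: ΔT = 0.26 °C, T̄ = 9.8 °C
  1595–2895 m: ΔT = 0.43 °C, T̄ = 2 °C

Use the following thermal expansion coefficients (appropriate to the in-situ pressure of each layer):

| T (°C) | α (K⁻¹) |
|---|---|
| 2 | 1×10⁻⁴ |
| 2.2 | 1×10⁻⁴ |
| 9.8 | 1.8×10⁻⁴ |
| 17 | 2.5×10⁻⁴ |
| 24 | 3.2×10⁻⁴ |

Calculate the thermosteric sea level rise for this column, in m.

Layer 1 at 24 °C → α = 3.2×10⁻⁴ K⁻¹
Layer 2 at 17 °C → α = 2.5×10⁻⁴ K⁻¹
Layer 3 at 9.8 °C → α = 1.8×10⁻⁴ K⁻¹
Layer 4 at 2 °C → α = 1×10⁻⁴ K⁻¹
0–75 m: 75 × 0.71 × 3.2×10⁻⁴ = 0.01704 m
Layer 2: 0.46 × 680 × 2.5×10⁻⁴ = 0.07820 m
755–1595 m: 840 × 0.26 × 1.8×10⁻⁴ = 0.039312 m
1595–2895 m: 0.43 × 1300 × 1×10⁻⁴ = 0.05590 m
Δh = 0.01704 + 0.07820 + 0.039312 + 0.05590 = 0.190452 m ≈ 0.190 m

about 0.190 m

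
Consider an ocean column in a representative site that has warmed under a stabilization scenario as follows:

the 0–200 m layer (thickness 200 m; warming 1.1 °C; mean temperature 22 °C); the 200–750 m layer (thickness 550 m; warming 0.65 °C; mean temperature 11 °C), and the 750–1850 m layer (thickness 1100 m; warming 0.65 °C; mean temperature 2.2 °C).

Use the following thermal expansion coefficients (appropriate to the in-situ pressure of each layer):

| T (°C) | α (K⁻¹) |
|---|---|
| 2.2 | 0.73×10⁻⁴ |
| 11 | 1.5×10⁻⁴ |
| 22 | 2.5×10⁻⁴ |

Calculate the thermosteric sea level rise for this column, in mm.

Δh = 161 mm

Layer 1 at 22 °C → α = 2.5×10⁻⁴ K⁻¹
Layer 2 at 11 °C → α = 1.5×10⁻⁴ K⁻¹
Layer 3 at 2.2 °C → α = 0.73×10⁻⁴ K⁻¹
0–200 m: 200 × 1.1 × 2.5×10⁻⁴ = 0.05500 m
200–750 m: 0.65 × 1.5×10⁻⁴ × 550 = 0.053625 m
750–1850 m: 1100 × 0.65 × 0.73×10⁻⁴ = 0.052195 m
Δh = 0.05500 + 0.053625 + 0.052195 = 0.16082 m ≈ 161 mm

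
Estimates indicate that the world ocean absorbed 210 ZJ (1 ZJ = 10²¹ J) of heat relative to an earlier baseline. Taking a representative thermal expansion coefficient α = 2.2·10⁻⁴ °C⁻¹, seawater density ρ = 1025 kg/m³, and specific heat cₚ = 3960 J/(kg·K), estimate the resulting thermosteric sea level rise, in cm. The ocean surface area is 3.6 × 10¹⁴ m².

Per unit area: Q = 210×10²¹ / (3.6×10¹⁴) ≈ 5.833×10⁸ J/m²
Δh = αQ/(ρcₚ) = 2.2×10⁻⁴ × 5.833×10⁸ / (1025 × 3960) ≈ 0.031615 m

Δh = 3.2 cm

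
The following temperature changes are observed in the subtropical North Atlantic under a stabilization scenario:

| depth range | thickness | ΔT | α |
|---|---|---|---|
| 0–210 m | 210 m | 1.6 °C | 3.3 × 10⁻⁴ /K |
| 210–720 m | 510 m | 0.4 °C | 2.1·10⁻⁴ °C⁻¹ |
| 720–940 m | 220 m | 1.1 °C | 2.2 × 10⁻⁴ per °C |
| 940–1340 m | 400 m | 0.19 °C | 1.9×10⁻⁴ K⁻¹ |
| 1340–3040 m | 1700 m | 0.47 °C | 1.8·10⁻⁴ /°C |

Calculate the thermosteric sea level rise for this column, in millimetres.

365 mm

3.3×10⁻⁴ × 210 × 1.6 = 0.11088 m
210–720 m: 2.1×10⁻⁴ × 0.4 × 510 = 0.04284 m
220 × 2.2×10⁻⁴ × 1.1 = 0.05324 m
400 × 1.9×10⁻⁴ × 0.19 = 0.01444 m
0.47 × 1.8×10⁻⁴ × 1700 = 0.14382 m
Δh = 0.11088 + 0.04284 + 0.05324 + 0.01444 + 0.14382 = 0.36522 m ≈ 365 mm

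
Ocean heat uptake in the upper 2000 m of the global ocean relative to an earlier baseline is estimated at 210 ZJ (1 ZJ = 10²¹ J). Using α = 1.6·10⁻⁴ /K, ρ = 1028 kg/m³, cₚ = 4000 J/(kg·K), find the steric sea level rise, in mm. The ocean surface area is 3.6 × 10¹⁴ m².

Per unit area: Q = 210×10²¹ / (3.6×10¹⁴) ≈ 5.833×10⁸ J/m²
Δh = αQ/(ρcₚ) = 1.6×10⁻⁴ × 5.833×10⁸ / (1028 × 4000) ≈ 0.022696 m

23 mm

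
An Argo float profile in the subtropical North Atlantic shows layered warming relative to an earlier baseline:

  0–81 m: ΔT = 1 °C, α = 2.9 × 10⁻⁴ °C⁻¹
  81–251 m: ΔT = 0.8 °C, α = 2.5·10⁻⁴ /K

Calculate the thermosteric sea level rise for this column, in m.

Δh = 0.057 m

1 × 2.9×10⁻⁴ × 81 = 0.02349 m
Layer 2: 170 × 0.8 × 2.5×10⁻⁴ = 0.03400 m
Δh = 0.02349 + 0.03400 = 0.05749 m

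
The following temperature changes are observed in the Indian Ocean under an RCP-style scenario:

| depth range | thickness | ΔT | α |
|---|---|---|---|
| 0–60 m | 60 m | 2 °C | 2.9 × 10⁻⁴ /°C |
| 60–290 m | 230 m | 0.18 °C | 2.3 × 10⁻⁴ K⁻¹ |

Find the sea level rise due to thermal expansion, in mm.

Δh ≈ 44.3 mm

0–60 m: 60 × 2 × 2.9×10⁻⁴ = 0.03480 m
60–290 m: 2.3×10⁻⁴ × 230 × 0.18 = 0.009522 m
Δh = 0.03480 + 0.009522 = 0.044322 m ≈ 44.3 mm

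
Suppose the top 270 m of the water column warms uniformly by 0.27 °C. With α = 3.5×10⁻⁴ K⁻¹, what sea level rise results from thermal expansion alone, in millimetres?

Δh = αΔT·H = 3.5×10⁻⁴ × 0.27 × 270 = 0.025515 m

Δh ≈ 25.5 mm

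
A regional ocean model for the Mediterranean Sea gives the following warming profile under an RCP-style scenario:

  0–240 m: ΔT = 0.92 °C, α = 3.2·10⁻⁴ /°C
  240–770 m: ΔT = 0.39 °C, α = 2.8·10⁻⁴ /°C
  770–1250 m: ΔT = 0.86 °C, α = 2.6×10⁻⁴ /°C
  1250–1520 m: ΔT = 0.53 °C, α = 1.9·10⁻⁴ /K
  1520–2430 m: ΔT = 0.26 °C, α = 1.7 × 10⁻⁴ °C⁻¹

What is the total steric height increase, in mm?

Δh = 303 mm

0.92 × 3.2×10⁻⁴ × 240 = 0.070656 m
240–770 m: 530 × 2.8×10⁻⁴ × 0.39 = 0.057876 m
770–1250 m: 0.86 × 480 × 2.6×10⁻⁴ = 0.107328 m
270 × 0.53 × 1.9×10⁻⁴ = 0.027189 m
Layer 5: 1.7×10⁻⁴ × 0.26 × 910 = 0.040222 m
Δh = 0.070656 + 0.057876 + 0.107328 + 0.027189 + 0.040222 = 0.303271 m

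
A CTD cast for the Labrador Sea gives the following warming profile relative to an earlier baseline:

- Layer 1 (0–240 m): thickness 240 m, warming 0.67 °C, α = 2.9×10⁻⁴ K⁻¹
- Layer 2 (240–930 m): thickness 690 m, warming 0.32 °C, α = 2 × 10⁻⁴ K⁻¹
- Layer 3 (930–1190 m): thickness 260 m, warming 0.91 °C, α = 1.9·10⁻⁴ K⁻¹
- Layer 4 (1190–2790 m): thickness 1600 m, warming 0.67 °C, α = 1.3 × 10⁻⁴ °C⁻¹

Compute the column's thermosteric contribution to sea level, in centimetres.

28 cm of thermosteric rise

0–240 m: 0.67 × 2.9×10⁻⁴ × 240 = 0.046632 m
240–930 m: 2×10⁻⁴ × 0.32 × 690 = 0.04416 m
0.91 × 260 × 1.9×10⁻⁴ = 0.044954 m
1600 × 0.67 × 1.3×10⁻⁴ = 0.13936 m
Δh = 0.046632 + 0.04416 + 0.044954 + 0.13936 = 0.275106 m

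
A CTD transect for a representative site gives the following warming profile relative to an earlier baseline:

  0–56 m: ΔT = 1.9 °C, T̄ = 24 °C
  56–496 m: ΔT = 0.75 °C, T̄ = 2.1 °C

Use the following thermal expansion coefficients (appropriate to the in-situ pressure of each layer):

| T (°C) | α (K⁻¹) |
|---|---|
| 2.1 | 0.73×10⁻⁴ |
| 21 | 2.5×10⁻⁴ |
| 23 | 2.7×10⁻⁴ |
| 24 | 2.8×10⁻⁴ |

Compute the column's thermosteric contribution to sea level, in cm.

Δh = 5.4 cm

Layer 1 at 24 °C → α = 2.8×10⁻⁴ K⁻¹
Layer 2 at 2.1 °C → α = 0.73×10⁻⁴ K⁻¹
0–56 m: 2.8×10⁻⁴ × 1.9 × 56 = 0.029792 m
0.73×10⁻⁴ × 440 × 0.75 = 0.02409 m
Δh = 0.029792 + 0.02409 = 0.053882 m ≈ 5.4 cm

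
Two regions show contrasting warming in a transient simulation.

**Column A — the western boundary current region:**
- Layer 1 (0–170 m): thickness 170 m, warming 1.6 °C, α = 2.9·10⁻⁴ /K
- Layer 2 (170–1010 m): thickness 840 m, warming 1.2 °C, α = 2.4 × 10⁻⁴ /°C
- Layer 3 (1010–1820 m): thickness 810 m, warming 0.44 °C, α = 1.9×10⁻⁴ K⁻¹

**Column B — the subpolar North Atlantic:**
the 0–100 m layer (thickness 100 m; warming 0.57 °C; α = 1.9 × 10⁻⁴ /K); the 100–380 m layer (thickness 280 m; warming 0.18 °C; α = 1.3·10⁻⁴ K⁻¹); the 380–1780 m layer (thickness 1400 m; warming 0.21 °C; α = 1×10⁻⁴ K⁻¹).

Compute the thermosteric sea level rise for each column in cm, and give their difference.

A 1.6 × 170 × 2.9×10⁻⁴ = 0.07888 m
A Layer 2: 840 × 1.2 × 2.4×10⁻⁴ = 0.24192 m
A 1010–1820 m: 810 × 0.44 × 1.9×10⁻⁴ = 0.067716 m
A total: 0.388516 m
B 0.57 × 1.9×10⁻⁴ × 100 = 0.01083 m
B Layer 2: 1.3×10⁻⁴ × 0.18 × 280 = 0.006552 m
B 380–1780 m: 1400 × 0.21 × 1×10⁻⁴ = 0.02940 m
B total: 0.046782 m
Difference: 0.388516 − 0.046782 = 0.341734 m

Δh_A ≈ 38.9 cm, Δh_B ≈ 4.68 cm; difference ≈ 34.2 cm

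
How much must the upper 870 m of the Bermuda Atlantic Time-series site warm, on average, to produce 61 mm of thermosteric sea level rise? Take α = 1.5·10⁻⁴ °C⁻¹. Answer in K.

about 0.47 K

ΔT = Δh/(αH) = 0.061 / (1.5×10⁻⁴ × 870) ≈ 0.4674 K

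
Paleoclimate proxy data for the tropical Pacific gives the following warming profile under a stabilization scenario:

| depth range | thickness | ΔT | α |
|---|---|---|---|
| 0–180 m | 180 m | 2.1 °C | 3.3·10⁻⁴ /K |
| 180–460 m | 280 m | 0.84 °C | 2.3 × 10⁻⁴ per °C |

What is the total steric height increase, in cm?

0–180 m: 180 × 3.3×10⁻⁴ × 2.1 = 0.12474 m
Layer 2: 2.3×10⁻⁴ × 0.84 × 280 = 0.054096 m
Δh = 0.12474 + 0.054096 = 0.178836 m

Δh = 17.9 cm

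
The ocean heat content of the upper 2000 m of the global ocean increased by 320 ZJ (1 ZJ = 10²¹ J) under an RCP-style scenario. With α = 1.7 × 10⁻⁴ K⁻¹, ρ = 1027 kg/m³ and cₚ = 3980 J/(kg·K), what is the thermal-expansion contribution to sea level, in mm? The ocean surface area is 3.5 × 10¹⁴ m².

Per unit area: Q = 320×10²¹ / (3.5×10¹⁴) ≈ 9.143×10⁸ J/m²
Δh = αQ/(ρcₚ) = 1.7×10⁻⁴ × 9.143×10⁸ / (1027 × 3980) ≈ 0.038026 m

Δh ≈ 38.0 mm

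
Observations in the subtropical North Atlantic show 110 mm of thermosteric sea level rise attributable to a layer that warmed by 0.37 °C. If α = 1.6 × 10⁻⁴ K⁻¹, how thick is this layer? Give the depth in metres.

H = Δh/(αΔT) = 0.11 / (1.6×10⁻⁴ × 0.37) ≈ 1858 m

1860 m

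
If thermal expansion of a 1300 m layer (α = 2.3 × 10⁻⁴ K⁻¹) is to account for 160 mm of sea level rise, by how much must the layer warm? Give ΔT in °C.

0.54 °C

ΔT = Δh/(αH) = 0.16 / (2.3×10⁻⁴ × 1300) ≈ 0.5351 °C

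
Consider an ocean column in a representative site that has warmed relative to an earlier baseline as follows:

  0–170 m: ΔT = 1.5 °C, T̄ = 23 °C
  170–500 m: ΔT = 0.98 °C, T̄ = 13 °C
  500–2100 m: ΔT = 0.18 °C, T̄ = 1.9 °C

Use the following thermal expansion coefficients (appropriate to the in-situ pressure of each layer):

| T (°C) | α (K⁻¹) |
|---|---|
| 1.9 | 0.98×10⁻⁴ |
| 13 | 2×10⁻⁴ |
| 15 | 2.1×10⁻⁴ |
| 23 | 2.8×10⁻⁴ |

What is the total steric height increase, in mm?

Layer 1 at 23 °C → α = 2.8×10⁻⁴ K⁻¹
Layer 2 at 13 °C → α = 2×10⁻⁴ K⁻¹
Layer 3 at 1.9 °C → α = 0.98×10⁻⁴ K⁻¹
0–170 m: 170 × 1.5 × 2.8×10⁻⁴ = 0.07140 m
170–500 m: 0.98 × 330 × 2×10⁻⁴ = 0.06468 m
0.18 × 1600 × 0.98×10⁻⁴ = 0.028224 m
Δh = 0.07140 + 0.06468 + 0.028224 = 0.164304 m ≈ 164 mm

Δh ≈ 164 mm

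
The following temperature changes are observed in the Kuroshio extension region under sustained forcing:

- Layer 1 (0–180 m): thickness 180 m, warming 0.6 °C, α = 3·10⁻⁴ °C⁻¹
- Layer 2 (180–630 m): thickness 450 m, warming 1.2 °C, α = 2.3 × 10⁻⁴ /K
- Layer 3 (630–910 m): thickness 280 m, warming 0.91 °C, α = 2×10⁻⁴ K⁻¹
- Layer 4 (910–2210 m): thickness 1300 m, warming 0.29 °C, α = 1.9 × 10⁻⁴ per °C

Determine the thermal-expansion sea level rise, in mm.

Δh = 280 mm

3×10⁻⁴ × 0.6 × 180 = 0.03240 m
450 × 1.2 × 2.3×10⁻⁴ = 0.12420 m
630–910 m: 280 × 0.91 × 2×10⁻⁴ = 0.05096 m
0.29 × 1.9×10⁻⁴ × 1300 = 0.07163 m
Δh = 0.03240 + 0.12420 + 0.05096 + 0.07163 = 0.27919 m ≈ 280 mm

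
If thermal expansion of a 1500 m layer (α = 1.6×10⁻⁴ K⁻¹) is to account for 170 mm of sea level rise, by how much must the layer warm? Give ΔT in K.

ΔT = Δh/(αH) = 0.17 / (1.6×10⁻⁴ × 1500) ≈ 0.7083 K

about 0.708 K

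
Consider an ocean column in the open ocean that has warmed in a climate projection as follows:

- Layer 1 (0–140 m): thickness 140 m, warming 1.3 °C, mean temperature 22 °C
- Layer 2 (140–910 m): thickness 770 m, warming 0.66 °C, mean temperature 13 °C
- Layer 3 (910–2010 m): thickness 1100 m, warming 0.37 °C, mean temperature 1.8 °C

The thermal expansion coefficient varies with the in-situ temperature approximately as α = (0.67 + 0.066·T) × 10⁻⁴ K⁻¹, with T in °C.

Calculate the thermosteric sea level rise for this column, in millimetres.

Layer 1: α = (0.67 + 0.066×22)×10⁻⁴ = 2.122×10⁻⁴ K⁻¹
Layer 2: α = (0.67 + 0.066×13)×10⁻⁴ = 1.528×10⁻⁴ K⁻¹
Layer 3: α = (0.67 + 0.066×1.8)×10⁻⁴ = 0.7888×10⁻⁴ K⁻¹
0–140 m: 2.122×10⁻⁴ × 1.3 × 140 = 0.0386204 m
140–910 m: 1.528×10⁻⁴ × 0.66 × 770 = 0.07765296 m
1100 × 0.7888×10⁻⁴ × 0.37 = 0.03210416 m
Δh = 0.0386204 + 0.07765296 + 0.03210416 = 0.14837752 m

about 150 mm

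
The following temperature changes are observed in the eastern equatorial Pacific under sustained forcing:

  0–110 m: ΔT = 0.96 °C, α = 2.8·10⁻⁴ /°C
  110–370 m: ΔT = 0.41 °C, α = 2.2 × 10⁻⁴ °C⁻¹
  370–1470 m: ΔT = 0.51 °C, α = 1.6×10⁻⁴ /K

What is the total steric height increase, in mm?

Δh ≈ 143 mm

Layer 1: 110 × 2.8×10⁻⁴ × 0.96 = 0.029568 m
110–370 m: 0.41 × 260 × 2.2×10⁻⁴ = 0.023452 m
1.6×10⁻⁴ × 1100 × 0.51 = 0.08976 m
Δh = 0.029568 + 0.023452 + 0.08976 = 0.14278 m ≈ 143 mm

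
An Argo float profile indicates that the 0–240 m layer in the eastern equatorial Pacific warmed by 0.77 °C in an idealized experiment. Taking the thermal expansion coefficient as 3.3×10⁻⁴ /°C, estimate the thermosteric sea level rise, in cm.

6.10 cm of thermosteric rise

Δh = αΔT·H = 3.3×10⁻⁴ × 0.77 × 240 = 0.060984 m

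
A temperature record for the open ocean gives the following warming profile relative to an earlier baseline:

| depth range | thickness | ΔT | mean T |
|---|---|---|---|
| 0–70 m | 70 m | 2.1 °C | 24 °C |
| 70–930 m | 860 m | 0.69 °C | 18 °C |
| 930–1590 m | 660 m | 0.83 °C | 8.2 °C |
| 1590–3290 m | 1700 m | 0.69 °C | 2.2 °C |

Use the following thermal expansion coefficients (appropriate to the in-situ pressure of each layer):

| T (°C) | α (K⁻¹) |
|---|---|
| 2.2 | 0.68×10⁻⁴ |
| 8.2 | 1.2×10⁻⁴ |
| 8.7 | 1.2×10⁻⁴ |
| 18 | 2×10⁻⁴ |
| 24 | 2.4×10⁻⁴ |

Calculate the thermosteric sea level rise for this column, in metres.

0.299 m of thermosteric rise

Layer 1 at 24 °C → α = 2.4×10⁻⁴ K⁻¹
Layer 2 at 18 °C → α = 2×10⁻⁴ K⁻¹
Layer 3 at 8.2 °C → α = 1.2×10⁻⁴ K⁻¹
Layer 4 at 2.2 °C → α = 0.68×10⁻⁴ K⁻¹
2.4×10⁻⁴ × 70 × 2.1 = 0.03528 m
70–930 m: 860 × 0.69 × 2×10⁻⁴ = 0.11868 m
0.83 × 1.2×10⁻⁴ × 660 = 0.065736 m
1590–3290 m: 0.69 × 0.68×10⁻⁴ × 1700 = 0.079764 m
Δh = 0.03528 + 0.11868 + 0.065736 + 0.079764 = 0.29946 m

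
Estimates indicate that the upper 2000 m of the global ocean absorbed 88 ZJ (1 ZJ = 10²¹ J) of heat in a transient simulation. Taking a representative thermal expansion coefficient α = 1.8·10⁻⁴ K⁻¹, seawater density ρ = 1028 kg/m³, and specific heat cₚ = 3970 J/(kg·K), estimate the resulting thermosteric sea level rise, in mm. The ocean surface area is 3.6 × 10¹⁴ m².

Δh = 10.8 mm

Per unit area: Q = 88×10²¹ / (3.6×10¹⁴) ≈ 2.444×10⁸ J/m²
Δh = αQ/(ρcₚ) = 1.8×10⁻⁴ × 2.444×10⁸ / (1028 × 3970) ≈ 0.010779 m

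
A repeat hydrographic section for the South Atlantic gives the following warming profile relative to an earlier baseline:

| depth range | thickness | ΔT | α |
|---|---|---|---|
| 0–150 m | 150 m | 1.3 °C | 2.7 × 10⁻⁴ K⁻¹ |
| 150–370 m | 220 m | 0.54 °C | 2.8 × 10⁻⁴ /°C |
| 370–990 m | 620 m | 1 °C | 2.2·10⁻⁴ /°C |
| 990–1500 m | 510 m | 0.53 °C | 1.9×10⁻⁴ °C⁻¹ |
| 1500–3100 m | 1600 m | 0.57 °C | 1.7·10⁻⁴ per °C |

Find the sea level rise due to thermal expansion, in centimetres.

Δh ≈ 42.9 cm

Layer 1: 1.3 × 2.7×10⁻⁴ × 150 = 0.05265 m
150–370 m: 2.8×10⁻⁴ × 0.54 × 220 = 0.033264 m
Layer 3: 2.2×10⁻⁴ × 620 × 1 = 0.13640 m
Layer 4: 1.9×10⁻⁴ × 0.53 × 510 = 0.051357 m
1.7×10⁻⁴ × 0.57 × 1600 = 0.15504 m
Δh = 0.05265 + 0.033264 + 0.13640 + 0.051357 + 0.15504 = 0.428711 m ≈ 42.9 cm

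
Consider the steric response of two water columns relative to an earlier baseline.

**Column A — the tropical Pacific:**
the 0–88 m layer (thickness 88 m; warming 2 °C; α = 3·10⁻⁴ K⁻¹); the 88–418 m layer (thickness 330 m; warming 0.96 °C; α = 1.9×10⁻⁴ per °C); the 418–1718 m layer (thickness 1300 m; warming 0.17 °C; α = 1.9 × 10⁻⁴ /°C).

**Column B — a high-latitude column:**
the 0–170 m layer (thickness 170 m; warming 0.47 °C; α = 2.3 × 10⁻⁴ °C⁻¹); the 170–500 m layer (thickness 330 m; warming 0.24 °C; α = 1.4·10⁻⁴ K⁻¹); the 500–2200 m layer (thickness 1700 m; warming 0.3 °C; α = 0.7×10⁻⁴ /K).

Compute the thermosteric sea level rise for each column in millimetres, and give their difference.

A 2 × 88 × 3×10⁻⁴ = 0.05280 m
A 88–418 m: 0.96 × 330 × 1.9×10⁻⁴ = 0.060192 m
A 418–1718 m: 1.9×10⁻⁴ × 1300 × 0.17 = 0.04199 m
A total: 0.154982 m
B 0–170 m: 0.47 × 170 × 2.3×10⁻⁴ = 0.018377 m
B 170–500 m: 330 × 0.24 × 1.4×10⁻⁴ = 0.011088 m
B 0.7×10⁻⁴ × 1700 × 0.3 = 0.03570 m
B total: 0.065165 m
Difference: 0.154982 − 0.065165 = 0.089817 m

A: 155 mm; B: 65.2 mm; difference 89.8 mm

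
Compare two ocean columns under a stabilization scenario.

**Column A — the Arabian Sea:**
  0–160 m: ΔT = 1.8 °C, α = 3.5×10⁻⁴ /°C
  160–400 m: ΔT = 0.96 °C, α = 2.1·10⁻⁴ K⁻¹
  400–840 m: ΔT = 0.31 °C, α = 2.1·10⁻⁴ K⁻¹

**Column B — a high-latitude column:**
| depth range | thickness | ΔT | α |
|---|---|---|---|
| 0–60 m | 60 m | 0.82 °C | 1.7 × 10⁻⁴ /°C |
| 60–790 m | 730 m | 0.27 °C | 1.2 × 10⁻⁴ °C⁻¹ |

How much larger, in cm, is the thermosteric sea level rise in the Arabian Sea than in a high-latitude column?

A Layer 1: 1.8 × 3.5×10⁻⁴ × 160 = 0.10080 m
A 240 × 2.1×10⁻⁴ × 0.96 = 0.048384 m
A 2.1×10⁻⁴ × 440 × 0.31 = 0.028644 m
A total: 0.177828 m
B 0–60 m: 1.7×10⁻⁴ × 60 × 0.82 = 0.008364 m
B 730 × 0.27 × 1.2×10⁻⁴ = 0.023652 m
B total: 0.032016 m
Difference: 0.177828 − 0.032016 = 0.145812 m

14.6 cm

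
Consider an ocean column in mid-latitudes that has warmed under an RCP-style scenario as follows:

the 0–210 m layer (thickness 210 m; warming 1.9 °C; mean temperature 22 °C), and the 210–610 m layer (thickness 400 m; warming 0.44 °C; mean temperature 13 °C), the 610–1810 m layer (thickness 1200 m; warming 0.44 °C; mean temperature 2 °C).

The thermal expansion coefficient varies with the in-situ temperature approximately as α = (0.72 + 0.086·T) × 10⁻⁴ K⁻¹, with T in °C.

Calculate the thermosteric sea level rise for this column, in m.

Δh ≈ 0.184 m

Layer 1: α = (0.72 + 0.086×22)×10⁻⁴ = 2.612×10⁻⁴ K⁻¹
Layer 2: α = (0.72 + 0.086×13)×10⁻⁴ = 1.838×10⁻⁴ K⁻¹
Layer 3: α = (0.72 + 0.086×2)×10⁻⁴ = 0.892×10⁻⁴ K⁻¹
Layer 1: 2.612×10⁻⁴ × 1.9 × 210 = 0.1042188 m
400 × 0.44 × 1.838×10⁻⁴ = 0.0323488 m
Layer 3: 0.892×10⁻⁴ × 0.44 × 1200 = 0.0470976 m
Δh = 0.1042188 + 0.0323488 + 0.0470976 = 0.1836652 m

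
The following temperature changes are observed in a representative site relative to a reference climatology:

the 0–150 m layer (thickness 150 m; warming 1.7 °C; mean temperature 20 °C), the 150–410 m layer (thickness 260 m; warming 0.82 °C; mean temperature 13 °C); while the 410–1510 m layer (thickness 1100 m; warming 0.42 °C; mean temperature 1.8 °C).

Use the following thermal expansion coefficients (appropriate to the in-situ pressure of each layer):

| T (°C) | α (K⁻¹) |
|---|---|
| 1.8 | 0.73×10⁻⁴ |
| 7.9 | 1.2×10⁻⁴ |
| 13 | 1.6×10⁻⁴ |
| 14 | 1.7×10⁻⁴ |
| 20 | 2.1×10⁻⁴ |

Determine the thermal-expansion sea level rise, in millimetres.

Layer 1 at 20 °C → α = 2.1×10⁻⁴ K⁻¹
Layer 2 at 13 °C → α = 1.6×10⁻⁴ K⁻¹
Layer 3 at 1.8 °C → α = 0.73×10⁻⁴ K⁻¹
150 × 1.7 × 2.1×10⁻⁴ = 0.05355 m
150–410 m: 0.82 × 1.6×10⁻⁴ × 260 = 0.034112 m
Layer 3: 1100 × 0.73×10⁻⁴ × 0.42 = 0.033726 m
Δh = 0.05355 + 0.034112 + 0.033726 = 0.121388 m

120 mm of thermosteric rise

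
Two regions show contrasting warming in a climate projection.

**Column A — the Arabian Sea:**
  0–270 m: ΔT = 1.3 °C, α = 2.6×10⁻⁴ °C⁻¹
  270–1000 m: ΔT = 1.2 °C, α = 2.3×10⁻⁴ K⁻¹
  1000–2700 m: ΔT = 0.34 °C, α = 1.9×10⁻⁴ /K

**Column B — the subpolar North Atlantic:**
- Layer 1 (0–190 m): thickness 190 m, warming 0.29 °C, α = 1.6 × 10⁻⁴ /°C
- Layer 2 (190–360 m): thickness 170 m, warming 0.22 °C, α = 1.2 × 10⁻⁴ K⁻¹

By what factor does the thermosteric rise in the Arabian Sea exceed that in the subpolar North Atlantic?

a factor of 30

A 270 × 2.6×10⁻⁴ × 1.3 = 0.09126 m
A 270–1000 m: 730 × 1.2 × 2.3×10⁻⁴ = 0.20148 m
A 1000–2700 m: 1.9×10⁻⁴ × 0.34 × 1700 = 0.10982 m
A total: 0.40256 m
B 0.29 × 1.6×10⁻⁴ × 190 = 0.008816 m
B 1.2×10⁻⁴ × 0.22 × 170 = 0.004488 m
B total: 0.013304 m
Ratio: 0.40256 / 0.013304 ≈ 30.26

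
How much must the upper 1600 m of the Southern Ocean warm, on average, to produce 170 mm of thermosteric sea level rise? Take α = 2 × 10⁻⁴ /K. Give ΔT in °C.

ΔT ≈ 0.53 °C

ΔT = Δh/(αH) = 0.17 / (2×10⁻⁴ × 1600) ≈ 0.5313 °C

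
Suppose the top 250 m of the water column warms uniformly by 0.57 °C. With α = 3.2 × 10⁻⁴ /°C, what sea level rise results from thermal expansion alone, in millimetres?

about 45.6 mm

Δh = αΔT·H = 3.2×10⁻⁴ × 0.57 × 250 = 0.04560 m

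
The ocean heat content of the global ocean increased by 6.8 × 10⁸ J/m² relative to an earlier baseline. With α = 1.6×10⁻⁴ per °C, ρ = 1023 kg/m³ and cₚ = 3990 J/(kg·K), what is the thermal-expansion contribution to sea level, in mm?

Δh = αQ/(ρcₚ) = 1.6×10⁻⁴ × 6.8×10⁸ / (1023 × 3990) ≈ 0.026655 m

Δh ≈ 26.7 mm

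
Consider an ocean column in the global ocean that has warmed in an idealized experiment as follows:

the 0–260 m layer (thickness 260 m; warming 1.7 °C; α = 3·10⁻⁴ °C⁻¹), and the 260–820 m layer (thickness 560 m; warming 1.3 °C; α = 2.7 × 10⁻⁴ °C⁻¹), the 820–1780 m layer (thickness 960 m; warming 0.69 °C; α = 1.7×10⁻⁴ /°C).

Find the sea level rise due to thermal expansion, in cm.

Layer 1: 260 × 3×10⁻⁴ × 1.7 = 0.13260 m
560 × 1.3 × 2.7×10⁻⁴ = 0.19656 m
Layer 3: 0.69 × 960 × 1.7×10⁻⁴ = 0.112608 m
Δh = 0.13260 + 0.19656 + 0.112608 = 0.441768 m ≈ 44.2 cm

about 44.2 cm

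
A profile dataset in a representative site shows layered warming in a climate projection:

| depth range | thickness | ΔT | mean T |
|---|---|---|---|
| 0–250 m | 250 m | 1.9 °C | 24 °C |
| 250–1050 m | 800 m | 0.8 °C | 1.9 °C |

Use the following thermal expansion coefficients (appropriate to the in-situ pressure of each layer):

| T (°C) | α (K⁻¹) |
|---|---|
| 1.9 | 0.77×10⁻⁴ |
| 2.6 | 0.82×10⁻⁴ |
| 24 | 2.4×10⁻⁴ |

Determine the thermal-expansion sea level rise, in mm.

Δh = 163 mm

Layer 1 at 24 °C → α = 2.4×10⁻⁴ K⁻¹
Layer 2 at 1.9 °C → α = 0.77×10⁻⁴ K⁻¹
Layer 1: 250 × 1.9 × 2.4×10⁻⁴ = 0.11400 m
250–1050 m: 0.8 × 800 × 0.77×10⁻⁴ = 0.04928 m
Δh = 0.11400 + 0.04928 = 0.16328 m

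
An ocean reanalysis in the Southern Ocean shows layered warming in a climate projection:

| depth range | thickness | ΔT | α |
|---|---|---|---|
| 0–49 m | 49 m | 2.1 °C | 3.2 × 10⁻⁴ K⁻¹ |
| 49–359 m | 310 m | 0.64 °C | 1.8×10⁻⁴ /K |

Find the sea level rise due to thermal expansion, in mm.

about 68.6 mm

0–49 m: 49 × 3.2×10⁻⁴ × 2.1 = 0.032928 m
49–359 m: 0.64 × 1.8×10⁻⁴ × 310 = 0.035712 m
Δh = 0.032928 + 0.035712 = 0.06864 m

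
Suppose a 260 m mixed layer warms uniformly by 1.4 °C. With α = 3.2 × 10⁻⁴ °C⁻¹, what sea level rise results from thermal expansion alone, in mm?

Δh = 116 mm

Δh = αΔT·H = 3.2×10⁻⁴ × 1.4 × 260 = 0.11648 m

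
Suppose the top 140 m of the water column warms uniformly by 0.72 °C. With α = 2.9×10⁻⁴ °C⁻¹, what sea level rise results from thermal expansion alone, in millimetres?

Δh = αΔT·H = 2.9×10⁻⁴ × 0.72 × 140 = 0.029232 m

29 mm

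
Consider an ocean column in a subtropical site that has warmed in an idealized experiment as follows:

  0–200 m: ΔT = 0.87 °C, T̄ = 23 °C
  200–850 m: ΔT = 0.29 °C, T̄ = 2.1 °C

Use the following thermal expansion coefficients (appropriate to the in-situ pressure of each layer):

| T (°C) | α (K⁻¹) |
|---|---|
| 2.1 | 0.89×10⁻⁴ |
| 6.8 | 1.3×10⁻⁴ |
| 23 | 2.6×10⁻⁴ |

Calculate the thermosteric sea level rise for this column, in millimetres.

Δh = 62 mm

Layer 1 at 23 °C → α = 2.6×10⁻⁴ K⁻¹
Layer 2 at 2.1 °C → α = 0.89×10⁻⁴ K⁻¹
2.6×10⁻⁴ × 0.87 × 200 = 0.04524 m
200–850 m: 0.89×10⁻⁴ × 0.29 × 650 = 0.0167765 m
Δh = 0.04524 + 0.0167765 = 0.0620165 m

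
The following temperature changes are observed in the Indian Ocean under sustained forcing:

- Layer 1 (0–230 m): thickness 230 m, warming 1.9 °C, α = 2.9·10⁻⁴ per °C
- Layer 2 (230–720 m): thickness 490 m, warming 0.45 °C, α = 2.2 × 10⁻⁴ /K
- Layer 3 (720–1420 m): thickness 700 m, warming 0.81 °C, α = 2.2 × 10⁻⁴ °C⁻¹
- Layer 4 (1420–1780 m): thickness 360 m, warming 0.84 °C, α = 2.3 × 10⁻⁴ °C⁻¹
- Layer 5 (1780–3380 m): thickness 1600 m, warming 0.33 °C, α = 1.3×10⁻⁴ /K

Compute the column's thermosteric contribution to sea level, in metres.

Δh ≈ 0.44 m

Layer 1: 230 × 2.9×10⁻⁴ × 1.9 = 0.12673 m
Layer 2: 490 × 2.2×10⁻⁴ × 0.45 = 0.04851 m
720–1420 m: 0.81 × 2.2×10⁻⁴ × 700 = 0.12474 m
Layer 4: 0.84 × 360 × 2.3×10⁻⁴ = 0.069552 m
Layer 5: 1600 × 0.33 × 1.3×10⁻⁴ = 0.06864 m
Δh = 0.12673 + 0.04851 + 0.12474 + 0.069552 + 0.06864 = 0.438172 m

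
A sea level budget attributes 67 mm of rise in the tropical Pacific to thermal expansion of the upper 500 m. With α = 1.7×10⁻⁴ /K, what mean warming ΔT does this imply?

ΔT = Δh/(αH) = 0.067 / (1.7×10⁻⁴ × 500) ≈ 0.7882 K

ΔT ≈ 0.788 K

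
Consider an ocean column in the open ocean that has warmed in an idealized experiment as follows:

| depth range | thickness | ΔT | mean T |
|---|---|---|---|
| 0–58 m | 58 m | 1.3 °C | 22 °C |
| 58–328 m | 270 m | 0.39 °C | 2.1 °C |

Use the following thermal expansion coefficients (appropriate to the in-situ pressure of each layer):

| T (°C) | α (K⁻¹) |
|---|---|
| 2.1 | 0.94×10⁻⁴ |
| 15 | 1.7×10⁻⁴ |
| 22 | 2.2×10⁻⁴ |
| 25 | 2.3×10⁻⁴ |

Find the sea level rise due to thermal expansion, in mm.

Layer 1 at 22 °C → α = 2.2×10⁻⁴ K⁻¹
Layer 2 at 2.1 °C → α = 0.94×10⁻⁴ K⁻¹
0–58 m: 2.2×10⁻⁴ × 1.3 × 58 = 0.016588 m
Layer 2: 0.94×10⁻⁴ × 0.39 × 270 = 0.0098982 m
Δh = 0.016588 + 0.0098982 = 0.0264862 m ≈ 26 mm

Δh = 26 mm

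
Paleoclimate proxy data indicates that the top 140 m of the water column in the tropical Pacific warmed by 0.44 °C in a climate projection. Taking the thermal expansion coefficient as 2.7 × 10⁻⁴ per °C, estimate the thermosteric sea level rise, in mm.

Δh = αΔT·H = 2.7×10⁻⁴ × 0.44 × 140 = 0.016632 m

Δh ≈ 16.6 mm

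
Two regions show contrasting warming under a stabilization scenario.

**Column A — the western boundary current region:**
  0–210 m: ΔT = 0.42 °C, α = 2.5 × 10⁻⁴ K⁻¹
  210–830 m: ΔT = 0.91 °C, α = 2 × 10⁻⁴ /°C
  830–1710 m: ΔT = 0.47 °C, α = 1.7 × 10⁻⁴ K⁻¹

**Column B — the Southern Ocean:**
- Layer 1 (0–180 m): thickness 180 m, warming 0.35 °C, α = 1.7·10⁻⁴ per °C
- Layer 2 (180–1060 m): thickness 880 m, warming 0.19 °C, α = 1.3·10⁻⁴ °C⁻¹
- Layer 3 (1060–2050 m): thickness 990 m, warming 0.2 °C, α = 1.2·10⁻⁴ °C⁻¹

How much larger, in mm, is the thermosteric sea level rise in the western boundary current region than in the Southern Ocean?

A 0–210 m: 2.5×10⁻⁴ × 210 × 0.42 = 0.02205 m
A 620 × 0.91 × 2×10⁻⁴ = 0.11284 m
A 830–1710 m: 1.7×10⁻⁴ × 880 × 0.47 = 0.070312 m
A total: 0.205202 m
B Layer 1: 1.7×10⁻⁴ × 180 × 0.35 = 0.01071 m
B 180–1060 m: 880 × 1.3×10⁻⁴ × 0.19 = 0.021736 m
B 990 × 0.2 × 1.2×10⁻⁴ = 0.02376 m
B total: 0.056206 m
Difference: 0.205202 − 0.056206 = 0.148996 m

149 mm larger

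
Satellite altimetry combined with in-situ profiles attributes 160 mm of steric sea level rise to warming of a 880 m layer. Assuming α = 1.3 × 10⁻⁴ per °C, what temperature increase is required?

1.40 °C

ΔT = Δh/(αH) = 0.16 / (1.3×10⁻⁴ × 880) ≈ 1.399 °C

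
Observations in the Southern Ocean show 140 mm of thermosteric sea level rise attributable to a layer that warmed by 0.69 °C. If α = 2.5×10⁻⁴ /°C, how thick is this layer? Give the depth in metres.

about 810 m

H = Δh/(αΔT) = 0.14 / (2.5×10⁻⁴ × 0.69) ≈ 811.6 m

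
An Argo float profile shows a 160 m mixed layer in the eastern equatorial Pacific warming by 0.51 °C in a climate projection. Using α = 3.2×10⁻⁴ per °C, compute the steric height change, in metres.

0.0261 m

Δh = αΔT·H = 3.2×10⁻⁴ × 0.51 × 160 = 0.026112 m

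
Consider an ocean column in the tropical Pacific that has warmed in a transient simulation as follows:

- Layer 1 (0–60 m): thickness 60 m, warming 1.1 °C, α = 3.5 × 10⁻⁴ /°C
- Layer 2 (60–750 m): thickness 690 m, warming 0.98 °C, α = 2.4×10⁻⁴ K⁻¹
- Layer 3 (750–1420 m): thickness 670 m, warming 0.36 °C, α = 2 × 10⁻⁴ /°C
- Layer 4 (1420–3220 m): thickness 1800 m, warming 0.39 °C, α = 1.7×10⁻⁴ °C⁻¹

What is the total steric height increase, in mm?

60 × 1.1 × 3.5×10⁻⁴ = 0.02310 m
60–750 m: 2.4×10⁻⁴ × 0.98 × 690 = 0.162288 m
Layer 3: 670 × 0.36 × 2×10⁻⁴ = 0.04824 m
Layer 4: 0.39 × 1.7×10⁻⁴ × 1800 = 0.11934 m
Δh = 0.02310 + 0.162288 + 0.04824 + 0.11934 = 0.352968 m ≈ 353 mm

Δh = 353 mm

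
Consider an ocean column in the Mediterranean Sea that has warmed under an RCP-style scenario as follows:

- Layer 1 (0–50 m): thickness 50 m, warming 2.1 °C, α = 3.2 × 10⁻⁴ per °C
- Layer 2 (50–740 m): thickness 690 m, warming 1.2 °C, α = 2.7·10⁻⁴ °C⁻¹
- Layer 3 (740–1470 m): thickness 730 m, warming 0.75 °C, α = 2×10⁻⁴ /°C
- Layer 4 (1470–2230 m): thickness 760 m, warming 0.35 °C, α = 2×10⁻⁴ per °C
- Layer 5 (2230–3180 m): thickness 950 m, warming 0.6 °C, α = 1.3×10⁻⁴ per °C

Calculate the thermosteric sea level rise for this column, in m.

about 0.49 m

2.1 × 3.2×10⁻⁴ × 50 = 0.03360 m
Layer 2: 1.2 × 2.7×10⁻⁴ × 690 = 0.22356 m
Layer 3: 2×10⁻⁴ × 0.75 × 730 = 0.10950 m
0.35 × 2×10⁻⁴ × 760 = 0.05320 m
Layer 5: 950 × 0.6 × 1.3×10⁻⁴ = 0.07410 m
Δh = 0.03360 + 0.22356 + 0.10950 + 0.05320 + 0.07410 = 0.49396 m ≈ 0.49 m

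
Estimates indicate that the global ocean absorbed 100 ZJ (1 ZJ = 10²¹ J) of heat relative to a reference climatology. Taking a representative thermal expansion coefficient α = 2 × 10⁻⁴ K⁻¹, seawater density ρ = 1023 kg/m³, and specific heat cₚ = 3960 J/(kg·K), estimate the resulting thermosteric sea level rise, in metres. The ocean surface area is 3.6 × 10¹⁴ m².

Per unit area: Q = 100×10²¹ / (3.6×10¹⁴) ≈ 2.778×10⁸ J/m²
Δh = αQ/(ρcₚ) = 2×10⁻⁴ × 2.778×10⁸ / (1023 × 3960) ≈ 0.013715 m

Δh ≈ 0.0137 m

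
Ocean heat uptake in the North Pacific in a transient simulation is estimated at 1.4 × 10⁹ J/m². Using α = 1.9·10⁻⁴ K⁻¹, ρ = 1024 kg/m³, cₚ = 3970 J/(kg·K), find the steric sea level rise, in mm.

Δh = αQ/(ρcₚ) = 1.9×10⁻⁴ × 1.4×10⁹ / (1024 × 3970) ≈ 0.065432 m

about 65 mm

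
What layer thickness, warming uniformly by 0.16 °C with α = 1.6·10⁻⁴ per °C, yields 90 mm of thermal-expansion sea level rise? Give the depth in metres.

H = Δh/(αΔT) = 0.09 / (1.6×10⁻⁴ × 0.16) ≈ 3516 m

about 3520 m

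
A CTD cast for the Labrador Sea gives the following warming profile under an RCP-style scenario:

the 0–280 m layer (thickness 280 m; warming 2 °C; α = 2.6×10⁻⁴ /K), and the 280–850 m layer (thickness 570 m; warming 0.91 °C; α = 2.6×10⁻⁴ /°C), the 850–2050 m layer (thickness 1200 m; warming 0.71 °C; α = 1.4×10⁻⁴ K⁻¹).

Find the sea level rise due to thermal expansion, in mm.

about 400 mm

Layer 1: 2 × 2.6×10⁻⁴ × 280 = 0.14560 m
280–850 m: 2.6×10⁻⁴ × 0.91 × 570 = 0.134862 m
850–2050 m: 0.71 × 1.4×10⁻⁴ × 1200 = 0.11928 m
Δh = 0.14560 + 0.134862 + 0.11928 = 0.399742 m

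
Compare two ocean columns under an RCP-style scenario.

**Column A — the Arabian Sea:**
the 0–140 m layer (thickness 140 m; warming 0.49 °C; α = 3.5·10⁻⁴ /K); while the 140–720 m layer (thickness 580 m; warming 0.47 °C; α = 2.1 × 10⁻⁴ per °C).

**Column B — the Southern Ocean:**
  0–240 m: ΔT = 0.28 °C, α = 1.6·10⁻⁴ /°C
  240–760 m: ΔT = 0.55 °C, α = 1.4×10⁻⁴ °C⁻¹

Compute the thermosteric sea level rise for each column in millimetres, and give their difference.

A Layer 1: 0.49 × 3.5×10⁻⁴ × 140 = 0.02401 m
A 140–720 m: 2.1×10⁻⁴ × 0.47 × 580 = 0.057246 m
A total: 0.081256 m
B 0–240 m: 1.6×10⁻⁴ × 0.28 × 240 = 0.010752 m
B 520 × 1.4×10⁻⁴ × 0.55 = 0.04004 m
B total: 0.050792 m
Difference: 0.081256 − 0.050792 = 0.030464 m

A: 81 mm; B: 51 mm; difference 30 mm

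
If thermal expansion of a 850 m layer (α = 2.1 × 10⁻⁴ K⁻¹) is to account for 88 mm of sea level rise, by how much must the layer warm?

ΔT ≈ 0.49 K

ΔT = Δh/(αH) = 0.088 / (2.1×10⁻⁴ × 850) ≈ 0.4930 K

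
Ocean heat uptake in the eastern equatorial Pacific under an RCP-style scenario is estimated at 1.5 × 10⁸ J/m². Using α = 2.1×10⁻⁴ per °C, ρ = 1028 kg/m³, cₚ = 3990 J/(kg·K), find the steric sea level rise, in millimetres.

Δh = αQ/(ρcₚ) = 2.1×10⁻⁴ × 1.5×10⁸ / (1028 × 3990) ≈ 0.0076797 m

about 7.7 mm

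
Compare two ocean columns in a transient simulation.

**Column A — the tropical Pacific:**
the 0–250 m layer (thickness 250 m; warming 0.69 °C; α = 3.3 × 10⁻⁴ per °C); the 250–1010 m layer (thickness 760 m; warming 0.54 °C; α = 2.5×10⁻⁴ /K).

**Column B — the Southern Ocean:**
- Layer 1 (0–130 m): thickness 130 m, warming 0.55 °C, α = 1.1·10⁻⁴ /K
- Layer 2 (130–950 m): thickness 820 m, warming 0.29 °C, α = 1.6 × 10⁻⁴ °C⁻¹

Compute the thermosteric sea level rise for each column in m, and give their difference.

Δh_A ≈ 0.160 m, Δh_B ≈ 0.0459 m; difference ≈ 0.114 m

A 0–250 m: 0.69 × 3.3×10⁻⁴ × 250 = 0.056925 m
A 2.5×10⁻⁴ × 0.54 × 760 = 0.10260 m
A total: 0.159525 m
B 0–130 m: 130 × 0.55 × 1.1×10⁻⁴ = 0.007865 m
B Layer 2: 1.6×10⁻⁴ × 0.29 × 820 = 0.038048 m
B total: 0.045913 m
Difference: 0.159525 − 0.045913 = 0.113612 m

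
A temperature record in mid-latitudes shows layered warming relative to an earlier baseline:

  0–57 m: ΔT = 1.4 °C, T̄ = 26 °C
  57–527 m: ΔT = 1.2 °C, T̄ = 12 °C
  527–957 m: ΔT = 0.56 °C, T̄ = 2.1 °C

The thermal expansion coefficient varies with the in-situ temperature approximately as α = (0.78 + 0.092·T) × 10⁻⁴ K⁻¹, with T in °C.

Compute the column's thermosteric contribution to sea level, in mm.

Layer 1: α = (0.78 + 0.092×26)×10⁻⁴ = 3.172×10⁻⁴ K⁻¹
Layer 2: α = (0.78 + 0.092×12)×10⁻⁴ = 1.884×10⁻⁴ K⁻¹
Layer 3: α = (0.78 + 0.092×2.1)×10⁻⁴ = 0.9732×10⁻⁴ K⁻¹
Layer 1: 3.172×10⁻⁴ × 1.4 × 57 = 0.02531256 m
Layer 2: 470 × 1.2 × 1.884×10⁻⁴ = 0.1062576 m
0.56 × 430 × 0.9732×10⁻⁴ = 0.023434656 m
Δh = 0.02531256 + 0.1062576 + 0.023434656 = 0.155004816 m ≈ 155 mm

about 155 mm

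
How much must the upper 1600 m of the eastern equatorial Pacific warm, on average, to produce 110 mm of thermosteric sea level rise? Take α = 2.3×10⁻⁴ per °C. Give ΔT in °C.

0.299 °C

ΔT = Δh/(αH) = 0.11 / (2.3×10⁻⁴ × 1600) ≈ 0.2989 °C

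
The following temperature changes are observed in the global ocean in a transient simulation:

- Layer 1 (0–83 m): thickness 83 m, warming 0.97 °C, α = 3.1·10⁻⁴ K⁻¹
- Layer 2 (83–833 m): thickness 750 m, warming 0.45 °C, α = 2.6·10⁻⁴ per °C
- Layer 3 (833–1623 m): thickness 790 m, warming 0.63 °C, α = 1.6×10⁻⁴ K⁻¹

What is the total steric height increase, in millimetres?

0.97 × 3.1×10⁻⁴ × 83 = 0.0249581 m
750 × 2.6×10⁻⁴ × 0.45 = 0.08775 m
833–1623 m: 1.6×10⁻⁴ × 790 × 0.63 = 0.079632 m
Δh = 0.0249581 + 0.08775 + 0.079632 = 0.1923401 m

192 mm of thermosteric rise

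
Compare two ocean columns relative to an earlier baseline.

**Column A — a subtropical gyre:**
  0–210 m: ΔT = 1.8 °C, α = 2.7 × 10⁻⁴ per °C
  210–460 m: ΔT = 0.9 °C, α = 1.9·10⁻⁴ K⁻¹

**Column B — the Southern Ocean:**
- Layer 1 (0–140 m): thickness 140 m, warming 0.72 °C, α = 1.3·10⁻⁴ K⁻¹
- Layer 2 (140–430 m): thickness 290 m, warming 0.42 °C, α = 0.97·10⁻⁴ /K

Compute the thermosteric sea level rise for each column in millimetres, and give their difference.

Δh_A ≈ 145 mm, Δh_B ≈ 24.9 mm; difference ≈ 120 mm

A 0–210 m: 210 × 1.8 × 2.7×10⁻⁴ = 0.10206 m
A 210–460 m: 250 × 1.9×10⁻⁴ × 0.9 = 0.04275 m
A total: 0.14481 m
B 0–140 m: 140 × 0.72 × 1.3×10⁻⁴ = 0.013104 m
B Layer 2: 0.97×10⁻⁴ × 290 × 0.42 = 0.0118146 m
B total: 0.0249186 m
Difference: 0.14481 − 0.0249186 = 0.1198914 m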